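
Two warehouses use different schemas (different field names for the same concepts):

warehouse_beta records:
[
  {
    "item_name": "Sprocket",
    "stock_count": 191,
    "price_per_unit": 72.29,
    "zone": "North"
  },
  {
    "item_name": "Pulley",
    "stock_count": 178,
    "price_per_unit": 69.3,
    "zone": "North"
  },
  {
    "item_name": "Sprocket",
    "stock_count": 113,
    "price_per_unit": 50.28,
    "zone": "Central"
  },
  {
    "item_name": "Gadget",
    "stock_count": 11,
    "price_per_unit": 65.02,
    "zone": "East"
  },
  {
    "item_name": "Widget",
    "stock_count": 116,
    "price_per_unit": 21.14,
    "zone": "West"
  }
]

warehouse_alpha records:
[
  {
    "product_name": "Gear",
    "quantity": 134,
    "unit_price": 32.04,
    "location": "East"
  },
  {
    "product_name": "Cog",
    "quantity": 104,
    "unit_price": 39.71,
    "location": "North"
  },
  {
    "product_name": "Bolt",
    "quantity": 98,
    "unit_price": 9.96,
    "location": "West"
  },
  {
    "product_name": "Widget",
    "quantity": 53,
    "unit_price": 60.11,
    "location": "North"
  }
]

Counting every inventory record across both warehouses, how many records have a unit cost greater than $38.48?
6

Schema mapping: "price_per_unit" (warehouse_beta) = "unit_price" (warehouse_alpha) = unit cost

Records > $38.48 in warehouse_beta: 4
Records > $38.48 in warehouse_alpha: 2

Total count: 4 + 2 = 6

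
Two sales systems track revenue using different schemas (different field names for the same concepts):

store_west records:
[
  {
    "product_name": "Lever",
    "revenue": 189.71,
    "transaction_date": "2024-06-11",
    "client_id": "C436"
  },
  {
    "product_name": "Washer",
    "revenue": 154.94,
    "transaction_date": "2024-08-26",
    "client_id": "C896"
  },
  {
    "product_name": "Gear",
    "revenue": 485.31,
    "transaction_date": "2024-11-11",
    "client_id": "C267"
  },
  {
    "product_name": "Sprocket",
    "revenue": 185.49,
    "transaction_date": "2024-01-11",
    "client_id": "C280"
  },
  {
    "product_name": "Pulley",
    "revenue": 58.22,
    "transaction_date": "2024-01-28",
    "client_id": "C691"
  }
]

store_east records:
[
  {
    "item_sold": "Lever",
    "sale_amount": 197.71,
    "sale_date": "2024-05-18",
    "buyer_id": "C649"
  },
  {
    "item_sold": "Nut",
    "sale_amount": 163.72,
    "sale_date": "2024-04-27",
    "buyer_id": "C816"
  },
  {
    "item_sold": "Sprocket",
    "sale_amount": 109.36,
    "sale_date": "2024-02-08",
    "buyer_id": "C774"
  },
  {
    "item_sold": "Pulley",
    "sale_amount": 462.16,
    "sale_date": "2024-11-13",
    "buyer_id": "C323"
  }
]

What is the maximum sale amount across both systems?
485.31

Reconcile: "revenue" (store_west) = "sale_amount" (store_east) = sale amount

Maximum in store_west: 485.31
Maximum in store_east: 462.16

Overall maximum: max(485.31, 462.16) = 485.31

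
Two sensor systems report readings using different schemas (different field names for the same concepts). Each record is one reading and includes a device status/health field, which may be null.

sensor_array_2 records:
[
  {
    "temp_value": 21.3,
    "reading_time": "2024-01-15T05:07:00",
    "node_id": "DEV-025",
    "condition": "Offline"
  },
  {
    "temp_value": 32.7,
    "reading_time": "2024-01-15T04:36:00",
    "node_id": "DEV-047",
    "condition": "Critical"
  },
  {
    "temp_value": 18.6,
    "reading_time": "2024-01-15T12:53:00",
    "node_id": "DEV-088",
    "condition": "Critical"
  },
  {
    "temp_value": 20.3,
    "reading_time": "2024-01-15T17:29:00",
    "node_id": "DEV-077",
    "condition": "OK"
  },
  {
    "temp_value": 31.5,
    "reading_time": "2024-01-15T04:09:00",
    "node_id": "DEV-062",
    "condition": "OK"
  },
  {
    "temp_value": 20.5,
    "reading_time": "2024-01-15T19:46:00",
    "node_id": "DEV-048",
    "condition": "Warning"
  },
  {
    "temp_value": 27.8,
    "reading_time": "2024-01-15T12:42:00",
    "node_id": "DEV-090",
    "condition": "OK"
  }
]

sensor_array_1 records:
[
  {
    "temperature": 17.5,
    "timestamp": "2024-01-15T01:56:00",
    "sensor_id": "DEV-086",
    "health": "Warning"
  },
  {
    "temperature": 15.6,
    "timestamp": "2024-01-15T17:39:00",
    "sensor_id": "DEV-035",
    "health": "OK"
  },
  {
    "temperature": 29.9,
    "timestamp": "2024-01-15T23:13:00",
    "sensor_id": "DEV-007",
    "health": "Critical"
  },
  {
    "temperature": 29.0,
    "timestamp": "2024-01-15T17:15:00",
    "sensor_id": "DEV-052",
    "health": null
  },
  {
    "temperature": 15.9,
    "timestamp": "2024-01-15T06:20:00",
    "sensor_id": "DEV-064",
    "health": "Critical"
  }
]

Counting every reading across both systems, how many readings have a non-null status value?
11

Schema mapping: "condition" (sensor_array_2) = "health" (sensor_array_1) = status

Non-null in sensor_array_2: 7
Non-null in sensor_array_1: 4

Total non-null: 7 + 4 = 11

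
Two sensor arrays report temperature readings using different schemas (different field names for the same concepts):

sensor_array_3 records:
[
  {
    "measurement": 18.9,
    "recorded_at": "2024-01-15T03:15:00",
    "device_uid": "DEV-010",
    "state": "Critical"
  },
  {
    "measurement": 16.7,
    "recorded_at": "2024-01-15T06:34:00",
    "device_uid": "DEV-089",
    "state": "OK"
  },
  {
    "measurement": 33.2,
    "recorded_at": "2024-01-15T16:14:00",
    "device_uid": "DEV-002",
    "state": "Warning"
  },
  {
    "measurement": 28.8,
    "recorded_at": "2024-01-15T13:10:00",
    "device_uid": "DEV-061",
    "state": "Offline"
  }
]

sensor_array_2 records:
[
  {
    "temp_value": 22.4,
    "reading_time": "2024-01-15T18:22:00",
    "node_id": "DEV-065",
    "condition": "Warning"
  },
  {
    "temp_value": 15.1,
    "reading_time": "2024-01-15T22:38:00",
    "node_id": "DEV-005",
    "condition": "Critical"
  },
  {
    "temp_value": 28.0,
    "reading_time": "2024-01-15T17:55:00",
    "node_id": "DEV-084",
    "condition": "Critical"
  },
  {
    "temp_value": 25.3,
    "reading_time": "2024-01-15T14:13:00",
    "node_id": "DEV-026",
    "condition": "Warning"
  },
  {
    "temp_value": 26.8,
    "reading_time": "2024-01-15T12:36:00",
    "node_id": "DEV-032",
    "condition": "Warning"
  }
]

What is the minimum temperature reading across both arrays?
15.1

Schema mapping: "measurement" (sensor_array_3) = "temp_value" (sensor_array_2) = temperature reading

Minimum in sensor_array_3: 16.7
Minimum in sensor_array_2: 15.1

Overall minimum: min(16.7, 15.1) = 15.1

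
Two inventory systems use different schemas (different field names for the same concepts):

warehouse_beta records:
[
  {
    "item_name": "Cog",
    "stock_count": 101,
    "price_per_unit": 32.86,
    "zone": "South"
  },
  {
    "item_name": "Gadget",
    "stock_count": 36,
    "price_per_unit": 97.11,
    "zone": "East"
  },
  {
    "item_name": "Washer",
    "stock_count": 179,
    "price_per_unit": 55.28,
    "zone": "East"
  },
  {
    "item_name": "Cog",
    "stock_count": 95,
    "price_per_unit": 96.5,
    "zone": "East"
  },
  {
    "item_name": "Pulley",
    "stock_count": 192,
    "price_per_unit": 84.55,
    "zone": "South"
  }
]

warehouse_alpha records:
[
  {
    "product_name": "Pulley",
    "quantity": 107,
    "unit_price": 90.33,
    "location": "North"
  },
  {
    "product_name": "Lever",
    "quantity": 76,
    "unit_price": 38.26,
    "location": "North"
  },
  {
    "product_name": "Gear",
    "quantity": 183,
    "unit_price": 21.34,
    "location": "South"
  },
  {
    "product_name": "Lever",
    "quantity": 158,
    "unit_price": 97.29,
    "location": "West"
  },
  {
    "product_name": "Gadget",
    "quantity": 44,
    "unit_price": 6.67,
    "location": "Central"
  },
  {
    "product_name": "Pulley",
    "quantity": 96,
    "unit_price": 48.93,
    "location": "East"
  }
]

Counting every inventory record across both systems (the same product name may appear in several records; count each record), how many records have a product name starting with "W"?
1

Schema mapping: "item_name" (warehouse_beta) = "product_name" (warehouse_alpha) = product name

Records with product name starting with "W" in warehouse_beta: 1
Records with product name starting with "W" in warehouse_alpha: 0

Total: 1 + 0 = 1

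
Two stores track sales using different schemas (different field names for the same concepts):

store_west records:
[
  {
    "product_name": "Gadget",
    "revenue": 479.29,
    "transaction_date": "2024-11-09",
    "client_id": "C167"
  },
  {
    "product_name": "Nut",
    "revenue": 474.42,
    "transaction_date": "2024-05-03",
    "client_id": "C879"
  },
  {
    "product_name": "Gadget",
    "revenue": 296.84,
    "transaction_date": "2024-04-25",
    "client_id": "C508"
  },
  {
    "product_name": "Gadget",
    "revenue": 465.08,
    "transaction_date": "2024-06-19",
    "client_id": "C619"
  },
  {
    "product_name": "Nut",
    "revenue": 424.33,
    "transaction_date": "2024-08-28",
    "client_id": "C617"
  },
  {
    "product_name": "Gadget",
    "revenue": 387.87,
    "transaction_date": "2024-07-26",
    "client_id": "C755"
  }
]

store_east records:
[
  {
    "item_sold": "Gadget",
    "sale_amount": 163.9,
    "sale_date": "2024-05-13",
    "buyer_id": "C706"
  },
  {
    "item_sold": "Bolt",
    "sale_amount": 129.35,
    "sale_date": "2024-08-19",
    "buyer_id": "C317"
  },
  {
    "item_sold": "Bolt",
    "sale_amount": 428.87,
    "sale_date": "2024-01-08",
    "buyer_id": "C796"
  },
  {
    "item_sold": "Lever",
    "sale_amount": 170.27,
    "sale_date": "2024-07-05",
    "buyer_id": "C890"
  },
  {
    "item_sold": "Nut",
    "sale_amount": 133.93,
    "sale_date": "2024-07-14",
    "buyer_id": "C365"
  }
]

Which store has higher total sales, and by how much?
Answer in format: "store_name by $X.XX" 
store_west by $1501.51

Schema mapping: "revenue" (store_west) = "sale_amount" (store_east) = sale amount

Total for store_west: 2527.83
Total for store_east: 1026.32

Difference: |2527.83 - 1026.32| = 1501.51
store_west has higher sales by $1501.51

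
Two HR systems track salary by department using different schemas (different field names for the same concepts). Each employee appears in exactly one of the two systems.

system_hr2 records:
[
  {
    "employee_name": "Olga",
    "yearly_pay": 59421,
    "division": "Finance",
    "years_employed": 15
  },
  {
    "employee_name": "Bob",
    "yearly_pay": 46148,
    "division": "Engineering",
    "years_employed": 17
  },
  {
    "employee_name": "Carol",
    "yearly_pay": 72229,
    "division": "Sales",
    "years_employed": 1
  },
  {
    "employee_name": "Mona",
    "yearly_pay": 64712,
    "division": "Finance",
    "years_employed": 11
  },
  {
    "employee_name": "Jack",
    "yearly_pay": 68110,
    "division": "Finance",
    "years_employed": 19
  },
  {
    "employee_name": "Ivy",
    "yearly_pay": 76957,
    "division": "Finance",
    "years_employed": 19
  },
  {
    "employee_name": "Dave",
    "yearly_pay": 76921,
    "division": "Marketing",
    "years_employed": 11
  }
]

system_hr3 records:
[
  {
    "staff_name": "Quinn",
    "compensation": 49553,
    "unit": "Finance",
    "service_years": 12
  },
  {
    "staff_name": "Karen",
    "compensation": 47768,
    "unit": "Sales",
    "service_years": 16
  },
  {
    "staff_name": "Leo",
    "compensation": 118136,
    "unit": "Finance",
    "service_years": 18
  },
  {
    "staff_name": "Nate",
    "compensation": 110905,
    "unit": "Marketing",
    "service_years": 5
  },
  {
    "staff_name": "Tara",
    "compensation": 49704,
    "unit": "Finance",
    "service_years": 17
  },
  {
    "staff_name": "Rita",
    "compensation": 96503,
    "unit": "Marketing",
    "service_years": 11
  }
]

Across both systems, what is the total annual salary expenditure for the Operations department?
0

Schema mappings:
- "division" (system_hr2) = "unit" (system_hr3) = department
- "yearly_pay" (system_hr2) = "compensation" (system_hr3) = salary

Operations salaries from system_hr2: 0
Operations salaries from system_hr3: 0

Total: 0 + 0 = 0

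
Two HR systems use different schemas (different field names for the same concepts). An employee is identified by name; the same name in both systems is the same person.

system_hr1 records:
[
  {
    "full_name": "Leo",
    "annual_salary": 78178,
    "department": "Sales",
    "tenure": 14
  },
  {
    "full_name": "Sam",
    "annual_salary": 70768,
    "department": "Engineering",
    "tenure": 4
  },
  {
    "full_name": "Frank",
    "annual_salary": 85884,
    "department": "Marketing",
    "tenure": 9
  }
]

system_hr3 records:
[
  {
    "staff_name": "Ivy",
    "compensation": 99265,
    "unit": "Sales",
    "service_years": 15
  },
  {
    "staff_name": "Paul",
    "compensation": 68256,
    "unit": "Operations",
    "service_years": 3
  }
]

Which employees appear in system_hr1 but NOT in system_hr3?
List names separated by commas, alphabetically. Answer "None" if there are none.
Frank, Leo, Sam

Schema mapping: "full_name" (system_hr1) = "staff_name" (system_hr3) = employee name

Names in system_hr1: ['Frank', 'Leo', 'Sam']
Names in system_hr3: ['Ivy', 'Paul']

In system_hr1 but not system_hr3: ['Frank', 'Leo', 'Sam']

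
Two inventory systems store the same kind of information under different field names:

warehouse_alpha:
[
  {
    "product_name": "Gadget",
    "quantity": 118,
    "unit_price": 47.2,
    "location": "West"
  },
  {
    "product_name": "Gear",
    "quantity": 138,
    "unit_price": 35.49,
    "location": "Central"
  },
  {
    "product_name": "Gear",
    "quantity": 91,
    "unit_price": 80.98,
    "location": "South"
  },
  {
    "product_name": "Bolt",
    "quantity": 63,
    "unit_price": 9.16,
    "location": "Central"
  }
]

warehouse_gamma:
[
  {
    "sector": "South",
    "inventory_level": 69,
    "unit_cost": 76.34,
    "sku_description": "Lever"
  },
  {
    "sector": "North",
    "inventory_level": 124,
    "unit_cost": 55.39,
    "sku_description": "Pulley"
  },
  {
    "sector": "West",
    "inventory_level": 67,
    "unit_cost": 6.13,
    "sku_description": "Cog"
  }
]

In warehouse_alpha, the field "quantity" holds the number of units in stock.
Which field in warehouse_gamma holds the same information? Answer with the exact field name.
inventory_level

In warehouse_alpha, "quantity" holds the number of units in stock.
The fields in warehouse_gamma are: "sector", "inventory_level", "unit_cost", "sku_description".
"inventory_level" is the match: the name refers to the same concept and its values are whole-number counts (e.g. 69, 124).
The other fields ("sector", "unit_cost", "sku_description") hold different kinds of data.

So "quantity" in warehouse_alpha corresponds to "inventory_level" in warehouse_gamma.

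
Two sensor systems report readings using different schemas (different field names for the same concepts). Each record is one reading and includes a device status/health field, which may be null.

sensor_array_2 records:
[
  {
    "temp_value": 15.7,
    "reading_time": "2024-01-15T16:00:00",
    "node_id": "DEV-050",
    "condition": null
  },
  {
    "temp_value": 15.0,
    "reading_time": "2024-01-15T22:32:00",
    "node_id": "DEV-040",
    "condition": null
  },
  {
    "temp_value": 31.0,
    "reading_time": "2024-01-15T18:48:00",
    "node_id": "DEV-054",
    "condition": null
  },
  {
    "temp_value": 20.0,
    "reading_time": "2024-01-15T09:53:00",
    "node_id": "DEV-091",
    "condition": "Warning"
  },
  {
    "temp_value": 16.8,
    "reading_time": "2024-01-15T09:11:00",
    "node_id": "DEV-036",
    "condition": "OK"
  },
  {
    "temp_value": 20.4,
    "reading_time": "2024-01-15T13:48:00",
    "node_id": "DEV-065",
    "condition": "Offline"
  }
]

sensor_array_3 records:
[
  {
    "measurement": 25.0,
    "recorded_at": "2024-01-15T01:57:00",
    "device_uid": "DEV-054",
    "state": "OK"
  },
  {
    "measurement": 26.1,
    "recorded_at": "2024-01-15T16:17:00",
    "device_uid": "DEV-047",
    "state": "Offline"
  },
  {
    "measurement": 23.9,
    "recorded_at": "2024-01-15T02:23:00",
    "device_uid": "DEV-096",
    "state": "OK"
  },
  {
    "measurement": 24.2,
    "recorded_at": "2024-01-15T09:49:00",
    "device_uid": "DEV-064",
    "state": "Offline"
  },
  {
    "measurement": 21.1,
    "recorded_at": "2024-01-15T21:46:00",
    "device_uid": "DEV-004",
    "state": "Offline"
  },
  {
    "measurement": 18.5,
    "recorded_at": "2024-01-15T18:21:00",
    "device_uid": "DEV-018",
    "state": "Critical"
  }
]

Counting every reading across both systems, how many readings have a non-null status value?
9

Schema mapping: "condition" (sensor_array_2) = "state" (sensor_array_3) = status

Non-null in sensor_array_2: 3
Non-null in sensor_array_3: 6

Total non-null: 3 + 6 = 9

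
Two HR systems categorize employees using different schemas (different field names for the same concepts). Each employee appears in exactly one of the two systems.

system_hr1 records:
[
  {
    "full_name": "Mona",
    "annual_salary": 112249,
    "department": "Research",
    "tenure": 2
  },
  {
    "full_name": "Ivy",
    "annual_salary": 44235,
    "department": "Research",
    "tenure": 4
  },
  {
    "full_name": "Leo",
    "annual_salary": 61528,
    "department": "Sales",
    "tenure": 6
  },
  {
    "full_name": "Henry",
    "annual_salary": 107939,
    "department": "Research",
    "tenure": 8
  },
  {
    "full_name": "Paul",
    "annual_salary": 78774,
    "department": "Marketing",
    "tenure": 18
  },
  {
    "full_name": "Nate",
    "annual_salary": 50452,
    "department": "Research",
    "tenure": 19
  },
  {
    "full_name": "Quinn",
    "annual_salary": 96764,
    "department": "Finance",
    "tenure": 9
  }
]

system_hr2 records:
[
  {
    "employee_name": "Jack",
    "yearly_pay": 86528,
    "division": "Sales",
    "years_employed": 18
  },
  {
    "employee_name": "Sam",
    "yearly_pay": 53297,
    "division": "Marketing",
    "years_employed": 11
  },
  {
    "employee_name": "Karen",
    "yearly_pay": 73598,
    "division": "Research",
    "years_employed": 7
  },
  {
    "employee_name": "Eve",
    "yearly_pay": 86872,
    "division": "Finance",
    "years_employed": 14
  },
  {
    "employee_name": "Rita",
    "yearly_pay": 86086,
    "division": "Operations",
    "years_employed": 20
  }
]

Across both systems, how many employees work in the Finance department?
2

Schema mapping: "department" (system_hr1) = "division" (system_hr2) = department

Finance employees in system_hr1: 1
Finance employees in system_hr2: 1

Total in Finance: 1 + 1 = 2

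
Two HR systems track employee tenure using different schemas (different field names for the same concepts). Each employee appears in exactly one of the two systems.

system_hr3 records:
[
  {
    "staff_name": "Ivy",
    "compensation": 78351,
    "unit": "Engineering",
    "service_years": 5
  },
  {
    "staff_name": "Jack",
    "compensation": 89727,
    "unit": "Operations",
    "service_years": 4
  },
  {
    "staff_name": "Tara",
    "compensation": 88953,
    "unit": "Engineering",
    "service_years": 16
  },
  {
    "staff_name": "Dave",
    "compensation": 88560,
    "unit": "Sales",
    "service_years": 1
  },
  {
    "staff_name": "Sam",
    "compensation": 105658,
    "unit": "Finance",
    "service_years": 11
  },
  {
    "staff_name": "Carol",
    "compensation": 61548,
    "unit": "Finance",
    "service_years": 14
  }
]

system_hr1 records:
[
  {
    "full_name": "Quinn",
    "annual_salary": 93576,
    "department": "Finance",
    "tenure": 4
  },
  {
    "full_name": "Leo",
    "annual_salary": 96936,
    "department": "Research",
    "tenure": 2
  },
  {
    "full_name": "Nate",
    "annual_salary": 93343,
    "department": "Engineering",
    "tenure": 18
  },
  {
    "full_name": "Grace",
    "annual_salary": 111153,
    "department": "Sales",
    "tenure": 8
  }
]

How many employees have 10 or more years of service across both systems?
4

Reconcile schemas: "service_years" (system_hr3) = "tenure" (system_hr1) = years of service

From system_hr3: 3 employees with >= 10 years
From system_hr1: 1 employees with >= 10 years

Total: 3 + 1 = 4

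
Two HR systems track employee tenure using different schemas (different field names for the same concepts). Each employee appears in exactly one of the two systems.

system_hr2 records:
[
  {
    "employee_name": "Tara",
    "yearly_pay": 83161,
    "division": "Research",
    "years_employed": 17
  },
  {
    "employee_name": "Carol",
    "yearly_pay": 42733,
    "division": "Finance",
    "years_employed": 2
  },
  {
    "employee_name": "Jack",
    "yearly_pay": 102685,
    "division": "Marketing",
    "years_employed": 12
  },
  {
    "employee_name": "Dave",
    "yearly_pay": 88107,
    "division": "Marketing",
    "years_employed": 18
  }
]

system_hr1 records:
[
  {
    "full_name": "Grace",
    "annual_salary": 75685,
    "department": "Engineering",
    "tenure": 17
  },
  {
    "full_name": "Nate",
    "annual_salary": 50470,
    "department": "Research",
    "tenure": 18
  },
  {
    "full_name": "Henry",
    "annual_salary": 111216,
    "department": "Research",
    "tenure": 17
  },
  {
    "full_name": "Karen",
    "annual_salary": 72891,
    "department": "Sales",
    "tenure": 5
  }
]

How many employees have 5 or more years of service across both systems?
7

Reconcile schemas: "years_employed" (system_hr2) = "tenure" (system_hr1) = years of service

From system_hr2: 3 employees with >= 5 years
From system_hr1: 4 employees with >= 5 years

Total: 3 + 4 = 7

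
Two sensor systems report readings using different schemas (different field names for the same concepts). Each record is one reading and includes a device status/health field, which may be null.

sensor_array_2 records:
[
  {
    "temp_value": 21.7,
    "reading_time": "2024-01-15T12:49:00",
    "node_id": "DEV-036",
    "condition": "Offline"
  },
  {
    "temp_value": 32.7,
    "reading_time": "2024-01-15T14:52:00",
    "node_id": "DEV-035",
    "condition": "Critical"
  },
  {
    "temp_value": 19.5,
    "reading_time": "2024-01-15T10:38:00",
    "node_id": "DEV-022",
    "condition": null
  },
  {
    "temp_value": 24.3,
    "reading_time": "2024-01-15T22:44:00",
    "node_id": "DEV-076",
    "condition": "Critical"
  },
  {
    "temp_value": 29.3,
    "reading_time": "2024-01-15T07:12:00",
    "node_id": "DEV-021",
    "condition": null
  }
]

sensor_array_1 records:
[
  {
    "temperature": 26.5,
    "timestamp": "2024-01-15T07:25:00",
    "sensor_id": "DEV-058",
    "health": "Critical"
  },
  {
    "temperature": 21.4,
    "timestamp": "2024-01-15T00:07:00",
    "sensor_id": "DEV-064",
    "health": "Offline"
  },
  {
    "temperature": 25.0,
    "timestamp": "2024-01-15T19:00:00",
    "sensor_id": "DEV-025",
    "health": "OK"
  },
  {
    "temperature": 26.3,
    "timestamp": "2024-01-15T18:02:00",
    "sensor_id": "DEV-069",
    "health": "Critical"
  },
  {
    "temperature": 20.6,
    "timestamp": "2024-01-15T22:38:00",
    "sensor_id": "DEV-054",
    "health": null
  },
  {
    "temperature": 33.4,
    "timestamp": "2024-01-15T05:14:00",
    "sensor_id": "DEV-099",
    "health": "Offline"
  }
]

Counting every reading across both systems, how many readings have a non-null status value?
8

Schema mapping: "condition" (sensor_array_2) = "health" (sensor_array_1) = status

Non-null in sensor_array_2: 3
Non-null in sensor_array_1: 5

Total non-null: 3 + 5 = 8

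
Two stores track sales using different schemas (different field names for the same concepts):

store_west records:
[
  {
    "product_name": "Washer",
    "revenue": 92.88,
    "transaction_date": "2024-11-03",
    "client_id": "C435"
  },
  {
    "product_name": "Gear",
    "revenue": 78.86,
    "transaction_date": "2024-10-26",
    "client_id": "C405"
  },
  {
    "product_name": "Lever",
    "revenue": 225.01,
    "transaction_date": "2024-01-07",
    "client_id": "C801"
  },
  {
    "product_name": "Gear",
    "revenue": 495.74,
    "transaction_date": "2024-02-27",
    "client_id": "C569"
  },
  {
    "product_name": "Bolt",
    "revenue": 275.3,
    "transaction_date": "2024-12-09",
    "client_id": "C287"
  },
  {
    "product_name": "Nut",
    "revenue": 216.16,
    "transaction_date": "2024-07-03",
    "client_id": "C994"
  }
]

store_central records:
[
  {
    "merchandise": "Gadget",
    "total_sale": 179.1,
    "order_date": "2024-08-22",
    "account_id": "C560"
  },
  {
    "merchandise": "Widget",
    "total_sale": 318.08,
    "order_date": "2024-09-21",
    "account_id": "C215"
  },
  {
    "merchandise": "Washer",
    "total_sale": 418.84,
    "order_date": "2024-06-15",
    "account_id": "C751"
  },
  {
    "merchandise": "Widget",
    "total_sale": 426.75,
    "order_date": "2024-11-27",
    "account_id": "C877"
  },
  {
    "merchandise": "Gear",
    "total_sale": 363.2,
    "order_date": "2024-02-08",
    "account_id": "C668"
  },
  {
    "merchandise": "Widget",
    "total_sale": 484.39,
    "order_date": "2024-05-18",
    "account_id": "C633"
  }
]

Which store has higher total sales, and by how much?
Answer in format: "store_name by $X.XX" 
store_central by $806.41

Schema mapping: "revenue" (store_west) = "total_sale" (store_central) = sale amount

Total for store_west: 1383.95
Total for store_central: 2190.36

Difference: |1383.95 - 2190.36| = 806.41
store_central has higher sales by $806.41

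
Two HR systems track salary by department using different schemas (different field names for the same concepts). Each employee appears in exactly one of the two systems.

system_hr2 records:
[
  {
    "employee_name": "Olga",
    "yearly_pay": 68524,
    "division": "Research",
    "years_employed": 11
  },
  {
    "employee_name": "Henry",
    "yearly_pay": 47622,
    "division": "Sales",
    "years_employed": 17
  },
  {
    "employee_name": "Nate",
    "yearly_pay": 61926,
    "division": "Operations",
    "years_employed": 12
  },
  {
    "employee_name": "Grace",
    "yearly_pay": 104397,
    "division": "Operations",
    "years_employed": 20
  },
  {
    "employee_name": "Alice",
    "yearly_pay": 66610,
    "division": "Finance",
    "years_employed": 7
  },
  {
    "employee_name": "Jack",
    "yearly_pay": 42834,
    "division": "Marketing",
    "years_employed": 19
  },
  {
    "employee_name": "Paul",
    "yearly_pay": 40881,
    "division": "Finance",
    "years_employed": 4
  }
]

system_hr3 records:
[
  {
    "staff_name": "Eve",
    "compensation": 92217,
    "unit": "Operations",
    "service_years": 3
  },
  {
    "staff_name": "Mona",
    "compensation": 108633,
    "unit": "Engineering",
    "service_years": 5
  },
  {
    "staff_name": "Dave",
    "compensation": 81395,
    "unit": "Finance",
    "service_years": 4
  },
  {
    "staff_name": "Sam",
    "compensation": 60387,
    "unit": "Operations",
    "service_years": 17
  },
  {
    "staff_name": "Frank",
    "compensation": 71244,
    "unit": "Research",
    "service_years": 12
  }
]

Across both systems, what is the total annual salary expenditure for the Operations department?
318927

Schema mappings:
- "division" (system_hr2) = "unit" (system_hr3) = department
- "yearly_pay" (system_hr2) = "compensation" (system_hr3) = salary

Operations salaries from system_hr2: 166323
Operations salaries from system_hr3: 152604

Total: 166323 + 152604 = 318927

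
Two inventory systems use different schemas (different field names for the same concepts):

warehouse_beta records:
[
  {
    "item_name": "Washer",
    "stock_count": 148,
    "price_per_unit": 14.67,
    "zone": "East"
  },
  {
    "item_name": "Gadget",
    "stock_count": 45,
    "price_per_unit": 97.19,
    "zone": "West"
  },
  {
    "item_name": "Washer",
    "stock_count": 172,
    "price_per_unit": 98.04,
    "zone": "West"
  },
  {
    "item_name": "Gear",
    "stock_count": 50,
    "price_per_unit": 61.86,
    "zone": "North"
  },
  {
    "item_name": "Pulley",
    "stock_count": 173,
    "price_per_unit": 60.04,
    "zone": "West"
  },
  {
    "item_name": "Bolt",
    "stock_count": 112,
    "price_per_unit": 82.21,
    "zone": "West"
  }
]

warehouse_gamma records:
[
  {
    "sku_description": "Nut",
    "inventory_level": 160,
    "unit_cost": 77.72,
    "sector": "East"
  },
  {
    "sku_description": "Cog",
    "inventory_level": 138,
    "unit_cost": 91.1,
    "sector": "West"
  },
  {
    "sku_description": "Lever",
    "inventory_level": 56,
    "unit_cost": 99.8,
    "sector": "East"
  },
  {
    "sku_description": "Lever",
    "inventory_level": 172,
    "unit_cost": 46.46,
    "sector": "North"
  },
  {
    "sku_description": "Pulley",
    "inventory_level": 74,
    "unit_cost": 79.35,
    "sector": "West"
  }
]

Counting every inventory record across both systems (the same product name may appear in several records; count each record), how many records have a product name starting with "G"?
2

Schema mapping: "item_name" (warehouse_beta) = "sku_description" (warehouse_gamma) = product name

Records with product name starting with "G" in warehouse_beta: 2
Records with product name starting with "G" in warehouse_gamma: 0

Total: 2 + 0 = 2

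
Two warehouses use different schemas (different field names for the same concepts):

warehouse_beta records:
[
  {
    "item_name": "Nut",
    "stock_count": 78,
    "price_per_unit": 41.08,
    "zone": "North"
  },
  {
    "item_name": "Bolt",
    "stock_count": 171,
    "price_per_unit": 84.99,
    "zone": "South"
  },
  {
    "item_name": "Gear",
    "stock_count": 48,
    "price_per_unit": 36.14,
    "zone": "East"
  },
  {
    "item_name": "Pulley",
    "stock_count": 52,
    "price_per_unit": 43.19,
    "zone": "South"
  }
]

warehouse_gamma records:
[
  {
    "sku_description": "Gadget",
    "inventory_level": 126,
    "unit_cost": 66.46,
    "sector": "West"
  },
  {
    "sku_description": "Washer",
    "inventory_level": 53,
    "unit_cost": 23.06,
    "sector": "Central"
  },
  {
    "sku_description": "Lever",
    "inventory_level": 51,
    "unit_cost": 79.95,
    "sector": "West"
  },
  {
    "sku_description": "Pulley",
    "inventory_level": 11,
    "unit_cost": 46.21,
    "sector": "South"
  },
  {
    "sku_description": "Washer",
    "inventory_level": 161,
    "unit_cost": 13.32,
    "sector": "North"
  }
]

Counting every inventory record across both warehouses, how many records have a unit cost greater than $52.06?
3

Schema mapping: "price_per_unit" (warehouse_beta) = "unit_cost" (warehouse_gamma) = unit cost

Records > $52.06 in warehouse_beta: 1
Records > $52.06 in warehouse_gamma: 2

Total count: 1 + 2 = 3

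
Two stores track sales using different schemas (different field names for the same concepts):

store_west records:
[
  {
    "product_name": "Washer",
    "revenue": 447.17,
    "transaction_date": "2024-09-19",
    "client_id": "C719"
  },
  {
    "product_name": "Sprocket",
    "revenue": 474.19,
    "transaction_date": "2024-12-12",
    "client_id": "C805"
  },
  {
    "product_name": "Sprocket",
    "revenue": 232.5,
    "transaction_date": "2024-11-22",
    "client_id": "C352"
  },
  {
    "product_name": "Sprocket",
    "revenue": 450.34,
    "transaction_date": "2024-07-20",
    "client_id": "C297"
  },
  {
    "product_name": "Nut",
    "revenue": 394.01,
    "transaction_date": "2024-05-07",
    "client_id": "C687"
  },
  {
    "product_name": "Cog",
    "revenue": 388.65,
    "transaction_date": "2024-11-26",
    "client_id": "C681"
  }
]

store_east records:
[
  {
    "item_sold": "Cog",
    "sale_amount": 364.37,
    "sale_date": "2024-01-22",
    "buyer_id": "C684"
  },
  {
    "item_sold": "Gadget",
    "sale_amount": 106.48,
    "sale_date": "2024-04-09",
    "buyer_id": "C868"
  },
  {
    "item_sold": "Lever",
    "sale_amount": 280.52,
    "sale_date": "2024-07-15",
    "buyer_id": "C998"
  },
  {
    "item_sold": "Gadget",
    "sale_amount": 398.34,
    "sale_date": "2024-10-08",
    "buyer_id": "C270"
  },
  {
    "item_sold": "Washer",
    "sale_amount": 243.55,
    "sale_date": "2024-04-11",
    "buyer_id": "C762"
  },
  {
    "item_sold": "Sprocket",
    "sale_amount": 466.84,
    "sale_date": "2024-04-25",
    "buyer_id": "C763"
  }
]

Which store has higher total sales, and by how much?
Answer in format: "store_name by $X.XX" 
store_west by $526.76

Schema mapping: "revenue" (store_west) = "sale_amount" (store_east) = sale amount

Total for store_west: 2386.86
Total for store_east: 1860.10

Difference: |2386.86 - 1860.10| = 526.76
store_west has higher sales by $526.76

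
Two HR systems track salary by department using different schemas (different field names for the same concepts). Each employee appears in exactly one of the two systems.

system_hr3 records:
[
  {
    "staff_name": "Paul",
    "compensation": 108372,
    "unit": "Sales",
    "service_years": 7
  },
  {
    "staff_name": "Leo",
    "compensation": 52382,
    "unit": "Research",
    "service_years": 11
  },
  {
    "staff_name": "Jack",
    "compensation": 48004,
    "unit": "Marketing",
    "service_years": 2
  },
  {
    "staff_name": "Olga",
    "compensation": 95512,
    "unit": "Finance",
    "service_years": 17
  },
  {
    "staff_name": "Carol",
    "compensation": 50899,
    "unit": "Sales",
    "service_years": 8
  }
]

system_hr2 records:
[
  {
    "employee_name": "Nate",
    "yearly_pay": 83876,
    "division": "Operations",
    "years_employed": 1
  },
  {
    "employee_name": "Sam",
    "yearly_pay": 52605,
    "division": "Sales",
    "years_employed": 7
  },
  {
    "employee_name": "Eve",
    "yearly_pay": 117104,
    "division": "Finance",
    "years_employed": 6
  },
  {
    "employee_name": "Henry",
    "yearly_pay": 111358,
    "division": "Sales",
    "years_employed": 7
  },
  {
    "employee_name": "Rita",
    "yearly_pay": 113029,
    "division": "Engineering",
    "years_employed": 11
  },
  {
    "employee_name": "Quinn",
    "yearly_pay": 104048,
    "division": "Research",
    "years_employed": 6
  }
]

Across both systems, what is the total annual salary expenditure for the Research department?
156430

Schema mappings:
- "unit" (system_hr3) = "division" (system_hr2) = department
- "compensation" (system_hr3) = "yearly_pay" (system_hr2) = salary

Research salaries from system_hr3: 52382
Research salaries from system_hr2: 104048

Total: 52382 + 104048 = 156430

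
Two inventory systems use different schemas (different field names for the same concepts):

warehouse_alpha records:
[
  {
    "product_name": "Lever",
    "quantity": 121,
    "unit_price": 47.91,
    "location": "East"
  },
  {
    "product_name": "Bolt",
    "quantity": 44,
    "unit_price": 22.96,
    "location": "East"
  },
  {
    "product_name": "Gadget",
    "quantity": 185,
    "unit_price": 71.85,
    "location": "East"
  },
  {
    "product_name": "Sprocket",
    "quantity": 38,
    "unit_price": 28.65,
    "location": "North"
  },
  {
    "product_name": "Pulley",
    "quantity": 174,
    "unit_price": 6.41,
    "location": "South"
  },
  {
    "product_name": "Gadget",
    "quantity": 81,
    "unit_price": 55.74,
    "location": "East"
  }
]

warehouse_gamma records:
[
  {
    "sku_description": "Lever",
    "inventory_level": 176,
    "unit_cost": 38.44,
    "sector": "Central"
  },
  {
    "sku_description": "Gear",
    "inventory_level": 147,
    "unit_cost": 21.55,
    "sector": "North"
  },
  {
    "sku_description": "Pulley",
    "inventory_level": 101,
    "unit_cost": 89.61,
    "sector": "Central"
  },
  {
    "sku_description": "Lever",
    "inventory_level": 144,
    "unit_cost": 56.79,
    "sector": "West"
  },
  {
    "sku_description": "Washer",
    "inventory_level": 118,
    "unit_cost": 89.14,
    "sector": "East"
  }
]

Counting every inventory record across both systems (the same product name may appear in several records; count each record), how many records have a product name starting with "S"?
1

Schema mapping: "product_name" (warehouse_alpha) = "sku_description" (warehouse_gamma) = product name

Records with product name starting with "S" in warehouse_alpha: 1
Records with product name starting with "S" in warehouse_gamma: 0

Total: 1 + 0 = 1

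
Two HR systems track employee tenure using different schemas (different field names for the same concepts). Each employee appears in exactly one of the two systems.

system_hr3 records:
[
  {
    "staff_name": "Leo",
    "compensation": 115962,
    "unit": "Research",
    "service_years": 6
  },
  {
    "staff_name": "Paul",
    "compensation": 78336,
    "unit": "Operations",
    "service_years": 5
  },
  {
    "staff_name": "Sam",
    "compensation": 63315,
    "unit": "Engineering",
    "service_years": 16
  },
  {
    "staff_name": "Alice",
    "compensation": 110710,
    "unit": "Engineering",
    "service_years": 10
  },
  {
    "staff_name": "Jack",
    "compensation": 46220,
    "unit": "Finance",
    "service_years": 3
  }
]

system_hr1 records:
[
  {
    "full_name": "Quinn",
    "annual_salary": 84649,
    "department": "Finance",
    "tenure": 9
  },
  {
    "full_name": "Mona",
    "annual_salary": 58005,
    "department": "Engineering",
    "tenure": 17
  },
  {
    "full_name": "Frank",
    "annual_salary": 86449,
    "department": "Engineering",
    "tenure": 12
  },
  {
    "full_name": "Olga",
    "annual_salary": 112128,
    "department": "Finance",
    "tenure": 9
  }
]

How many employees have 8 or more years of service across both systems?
6

Reconcile schemas: "service_years" (system_hr3) = "tenure" (system_hr1) = years of service

From system_hr3: 2 employees with >= 8 years
From system_hr1: 4 employees with >= 8 years

Total: 2 + 4 = 6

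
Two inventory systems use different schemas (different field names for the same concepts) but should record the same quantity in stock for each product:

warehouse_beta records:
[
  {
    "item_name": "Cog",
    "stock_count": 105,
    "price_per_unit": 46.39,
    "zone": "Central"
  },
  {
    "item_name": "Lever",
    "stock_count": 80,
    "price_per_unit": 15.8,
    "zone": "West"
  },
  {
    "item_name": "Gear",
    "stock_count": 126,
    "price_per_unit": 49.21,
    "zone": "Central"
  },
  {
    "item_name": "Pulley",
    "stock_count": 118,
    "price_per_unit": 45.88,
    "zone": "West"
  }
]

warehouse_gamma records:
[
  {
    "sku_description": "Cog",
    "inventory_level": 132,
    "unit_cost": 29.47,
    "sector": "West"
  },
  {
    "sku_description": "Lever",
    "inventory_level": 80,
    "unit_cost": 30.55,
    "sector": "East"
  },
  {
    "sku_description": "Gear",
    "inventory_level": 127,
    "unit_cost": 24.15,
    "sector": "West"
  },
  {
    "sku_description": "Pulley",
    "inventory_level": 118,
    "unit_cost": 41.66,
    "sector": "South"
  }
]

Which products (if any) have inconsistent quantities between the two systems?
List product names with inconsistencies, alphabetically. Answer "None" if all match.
Cog, Gear

Schema mappings:
- "item_name" (warehouse_beta) = "sku_description" (warehouse_gamma) = product name
- "stock_count" (warehouse_beta) = "inventory_level" (warehouse_gamma) = quantity

Comparison:
  Cog: 105 vs 132 - MISMATCH
  Lever: 80 vs 80 - MATCH
  Gear: 126 vs 127 - MISMATCH
  Pulley: 118 vs 118 - MATCH

Products with inconsistencies: Cog, Gear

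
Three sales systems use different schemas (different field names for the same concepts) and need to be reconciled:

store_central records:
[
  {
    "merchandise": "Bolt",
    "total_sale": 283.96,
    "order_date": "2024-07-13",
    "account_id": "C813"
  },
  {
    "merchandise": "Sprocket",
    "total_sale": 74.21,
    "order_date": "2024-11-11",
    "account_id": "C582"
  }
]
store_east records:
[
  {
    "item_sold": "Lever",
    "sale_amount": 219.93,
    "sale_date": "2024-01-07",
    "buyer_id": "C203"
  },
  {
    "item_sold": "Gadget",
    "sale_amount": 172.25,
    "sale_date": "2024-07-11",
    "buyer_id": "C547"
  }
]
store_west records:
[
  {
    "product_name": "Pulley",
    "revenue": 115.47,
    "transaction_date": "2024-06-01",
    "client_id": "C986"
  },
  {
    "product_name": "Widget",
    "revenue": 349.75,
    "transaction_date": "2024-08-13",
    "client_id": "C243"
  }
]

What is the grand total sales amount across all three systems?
1215.57

Schema reconciliation - all amount fields map to sale amount:

store_central (total_sale): 358.17
store_east (sale_amount): 392.18
store_west (revenue): 465.22

Grand total: 1215.57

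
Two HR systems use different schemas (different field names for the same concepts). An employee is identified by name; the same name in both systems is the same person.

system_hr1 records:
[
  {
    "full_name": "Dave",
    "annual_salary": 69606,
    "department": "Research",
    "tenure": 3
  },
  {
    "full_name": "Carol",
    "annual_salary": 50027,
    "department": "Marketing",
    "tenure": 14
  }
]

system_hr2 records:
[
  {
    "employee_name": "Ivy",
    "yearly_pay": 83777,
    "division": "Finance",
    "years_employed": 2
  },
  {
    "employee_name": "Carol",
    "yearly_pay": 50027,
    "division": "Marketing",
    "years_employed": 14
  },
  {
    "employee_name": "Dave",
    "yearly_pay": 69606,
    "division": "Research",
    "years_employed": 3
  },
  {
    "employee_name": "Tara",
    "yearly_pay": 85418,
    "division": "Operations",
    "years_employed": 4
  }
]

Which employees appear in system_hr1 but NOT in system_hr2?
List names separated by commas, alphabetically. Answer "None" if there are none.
None

Schema mapping: "full_name" (system_hr1) = "employee_name" (system_hr2) = employee name

Names in system_hr1: ['Carol', 'Dave']
Names in system_hr2: ['Carol', 'Dave', 'Ivy', 'Tara']

In system_hr1 but not system_hr2: None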